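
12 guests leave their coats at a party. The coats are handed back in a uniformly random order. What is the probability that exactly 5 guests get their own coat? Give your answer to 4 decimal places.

0.0031

Choose which 5 of the 12 are fixed: C(12,5) = 792 ways.
The remaining 7 must have no fixed point: D(7) = 1854.
P = 792·1854/479001600 = 103/33600 ≈ 0.0031.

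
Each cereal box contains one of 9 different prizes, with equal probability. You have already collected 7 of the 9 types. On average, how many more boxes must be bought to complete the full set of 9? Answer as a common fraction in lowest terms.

Starting from 7 distinct types, each trial gives a new one with probability (9−i)/9 when i types are held, so the wait for the next new type is 9/(9−i).
E = 9/2 + 9/1 = 27/2.

27/2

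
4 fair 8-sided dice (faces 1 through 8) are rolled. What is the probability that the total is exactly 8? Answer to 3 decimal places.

0.009

There are 8^4 = 4096 equally likely outcomes.
The number of ordered 4-tuples from {1,…,8} summing to 8 is 35.
P(sum = 8) = 35/4096 ≈ 0.009.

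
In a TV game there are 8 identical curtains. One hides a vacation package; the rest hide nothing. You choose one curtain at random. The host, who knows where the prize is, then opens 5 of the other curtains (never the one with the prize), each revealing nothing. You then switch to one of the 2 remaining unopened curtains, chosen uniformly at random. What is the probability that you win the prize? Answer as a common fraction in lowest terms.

7/16

Your original curtain holds the prize with probability 1/8, so the other 7 collectively hold it with probability 7/8.
The host can always find 5 empty curtains to open, so the reveals don't change that 7/8; it is now spread over the 2 remaining unopened curtains.
P(win by switching) = (7/8) · (1/2) = 7/16.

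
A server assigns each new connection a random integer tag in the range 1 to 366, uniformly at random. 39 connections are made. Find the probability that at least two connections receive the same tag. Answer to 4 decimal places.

It's easier to compute the probability that all 39 are distinct.
P(all distinct) = 366/366 · 365/366 · ··· · 328/366 ≈ 0.1225.
So the probability of at least one match is 1 − 0.1225 = 0.8775.

0.8775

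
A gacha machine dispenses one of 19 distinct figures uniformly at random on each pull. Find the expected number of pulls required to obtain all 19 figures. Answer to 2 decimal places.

67.41

After i distinct types are collected, each trial gives a new one with probability (19−i)/19, so the expected wait for the next new type is 19/(19−i).
E = 19/19 + 19/18 + 19/17 + 19/16 + 19/15 + 19/14 + 19/13 + 19/12 + 19/11 + 19/10 + 19/9 + 19/8 + 19/7 + 19/6 + 19/5 + 19/4 + 19/3 + 19/2 + 19/1 = 275295799/4084080 ≈ 67.41.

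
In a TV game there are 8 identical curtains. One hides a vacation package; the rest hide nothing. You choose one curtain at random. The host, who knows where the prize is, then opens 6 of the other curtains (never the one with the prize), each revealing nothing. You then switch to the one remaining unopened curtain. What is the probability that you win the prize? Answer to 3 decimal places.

Your original curtain holds the prize with probability 1/8, so the other 7 collectively hold it with probability 7/8.
The host can always find 6 empty curtains to open, so the reveals don't change that 7/8; it is now spread over the 1 remaining unopened curtain.
P(win by switching) = (7/8) · (1/1) = 7/8 ≈ 0.875.

0.875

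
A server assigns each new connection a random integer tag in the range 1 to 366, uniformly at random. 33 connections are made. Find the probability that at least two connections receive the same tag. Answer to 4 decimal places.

0.7740

It's easier to compute the probability that all 33 are distinct.
P(all distinct) = 366/366 · 365/366 · ··· · 334/366 ≈ 0.2260.
So the probability of at least one match is 1 − 0.2260 = 0.7740.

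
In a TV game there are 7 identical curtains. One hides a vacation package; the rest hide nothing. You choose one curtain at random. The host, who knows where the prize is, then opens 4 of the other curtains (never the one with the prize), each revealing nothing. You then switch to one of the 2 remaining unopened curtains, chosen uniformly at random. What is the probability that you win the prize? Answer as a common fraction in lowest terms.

3/7

Your original curtain holds the prize with probability 1/7, so the other 6 collectively hold it with probability 6/7.
The host can always find 4 empty curtains to open, so the reveals don't change that 6/7; it is now spread over the 2 remaining unopened curtains.
P(win by switching) = (6/7) · (1/2) = 3/7.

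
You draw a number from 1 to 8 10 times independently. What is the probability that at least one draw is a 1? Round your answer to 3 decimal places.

0.737

P(no draw is a 1) = (7/8)^10 ≈ 0.263.
P(at least one) = 1 − 0.263 = 0.737.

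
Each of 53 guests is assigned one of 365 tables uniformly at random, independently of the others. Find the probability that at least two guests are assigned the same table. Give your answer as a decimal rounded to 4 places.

It's easier to compute the probability that all 53 are distinct.
P(all distinct) = 365/365 · 364/365 · ··· · 313/365 ≈ 0.0189.
So the probability of at least one match is 1 − 0.0189 = 0.9811.

0.9811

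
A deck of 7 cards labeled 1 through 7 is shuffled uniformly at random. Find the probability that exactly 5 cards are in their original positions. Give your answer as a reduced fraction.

1/240

Choose which 5 of the 7 are fixed: C(7,5) = 21 ways.
The remaining 2 must have no fixed point: D(2) = 1.
P = 21·1/5040 = 1/240.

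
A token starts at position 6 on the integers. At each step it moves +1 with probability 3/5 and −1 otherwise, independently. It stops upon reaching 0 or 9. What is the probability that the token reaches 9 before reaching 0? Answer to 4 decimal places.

Let r = q/p = (2/5)/(3/5) = 2/3. The recurrence P(i) = p·P(i+1) + q·P(i−1) with P(0)=0, P(9)=1 gives P(i) = (1 − r^i)/(1 − r^9).
P(6) = (1 − (2/3)^6) / (1 − (2/3)^9) = 945/1009 ≈ 0.9366.

0.9366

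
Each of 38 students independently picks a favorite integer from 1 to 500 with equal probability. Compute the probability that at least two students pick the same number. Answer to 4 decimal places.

It's easier to compute the probability that all 38 are distinct.
P(all distinct) = 500/500 · 499/500 · ··· · 463/500 ≈ 0.2363.
So the probability of at least one match is 1 − 0.2363 = 0.7637.

0.7637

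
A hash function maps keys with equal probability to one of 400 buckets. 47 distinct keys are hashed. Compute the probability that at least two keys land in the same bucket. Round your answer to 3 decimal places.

0.940

It's easier to compute the probability that all 47 are distinct.
P(all distinct) = 400/400 · 399/400 · ··· · 354/400 ≈ 0.060.
So the probability of at least one match is 1 − 0.060 = 0.940.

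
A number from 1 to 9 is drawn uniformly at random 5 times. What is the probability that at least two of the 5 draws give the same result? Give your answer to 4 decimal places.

0.7439

P(all 5 different) = 9/9 · 8/9 · ··· · 5/9 ≈ 0.2561.
P(at least two equal) = 1 − 0.2561 = 0.7439.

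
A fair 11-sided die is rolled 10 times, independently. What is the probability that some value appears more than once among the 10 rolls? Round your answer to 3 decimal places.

0.998

P(all 10 different) = 11/11 · 10/11 · ··· · 2/11 ≈ 0.002.
P(at least two equal) = 1 − 0.002 = 0.998.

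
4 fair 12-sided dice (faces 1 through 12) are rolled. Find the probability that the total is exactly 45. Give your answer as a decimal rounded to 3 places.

0.001

There are 12^4 = 20736 equally likely outcomes.
The number of ordered 4-tuples from {1,…,12} summing to 45 is 20.
P(sum = 45) = 20/20736 = 5/5184 ≈ 0.001.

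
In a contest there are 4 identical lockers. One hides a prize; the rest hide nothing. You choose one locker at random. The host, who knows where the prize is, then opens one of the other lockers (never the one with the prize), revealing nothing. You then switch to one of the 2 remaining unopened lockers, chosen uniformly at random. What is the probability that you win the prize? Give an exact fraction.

3/8

Your original locker holds the prize with probability 1/4, so the other 3 collectively hold it with probability 3/4.
The host can always find an empty locker to open, so this doesn't change that 3/4; it is now spread over the 2 remaining unopened lockers.
P(win by switching) = (3/4) · (1/2) = 3/8.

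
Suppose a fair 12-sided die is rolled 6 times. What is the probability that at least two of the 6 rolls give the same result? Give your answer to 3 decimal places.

0.777

P(all 6 different) = 12/12 · 11/12 · ··· · 7/12 ≈ 0.223.
P(at least two equal) = 1 − 0.223 = 0.777.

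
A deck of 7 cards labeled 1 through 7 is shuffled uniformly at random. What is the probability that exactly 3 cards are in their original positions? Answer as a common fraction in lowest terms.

1/16

Choose which 3 of the 7 are fixed: C(7,3) = 35 ways.
The remaining 4 must have no fixed point: D(4) = 9.
P = 35·9/5040 = 1/16.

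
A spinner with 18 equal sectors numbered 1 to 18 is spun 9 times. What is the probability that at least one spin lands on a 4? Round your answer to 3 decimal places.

P(no spin lands on a 4) = (17/18)^9 ≈ 0.598.
P(at least one) = 1 − 0.598 = 0.402.

0.402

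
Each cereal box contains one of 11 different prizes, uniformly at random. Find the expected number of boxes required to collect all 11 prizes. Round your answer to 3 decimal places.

After i distinct types are collected, each trial gives a new one with probability (11−i)/11, so the expected wait for the next new type is 11/(11−i).
E = 11/11 + 11/10 + 11/9 + 11/8 + 11/7 + 11/6 + 11/5 + 11/4 + 11/3 + 11/2 + 11/1 = 83711/2520 ≈ 33.219.

33.219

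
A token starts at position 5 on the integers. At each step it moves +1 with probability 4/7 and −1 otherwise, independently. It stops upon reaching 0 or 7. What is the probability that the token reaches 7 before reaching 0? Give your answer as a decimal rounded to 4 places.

Let r = q/p = (3/7)/(4/7) = 3/4. The recurrence P(i) = p·P(i+1) + q·P(i−1) with P(0)=0, P(7)=1 gives P(i) = (1 − r^i)/(1 − r^7).
P(5) = (1 − (3/4)^5) / (1 − (3/4)^7) = 12496/14197 ≈ 0.8802.

0.8802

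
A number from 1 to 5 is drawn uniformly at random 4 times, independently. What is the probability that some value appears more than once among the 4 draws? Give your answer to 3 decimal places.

0.808

P(all 4 different) = 5/5 · 4/5 · ··· · 2/5 ≈ 0.192.
P(at least two equal) = 1 − 0.192 = 0.808.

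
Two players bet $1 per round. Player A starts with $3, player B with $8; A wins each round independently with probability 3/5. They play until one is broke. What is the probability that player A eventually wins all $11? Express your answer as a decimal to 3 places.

Let r = q/p = (2/5)/(3/5) = 2/3. The recurrence P(i) = p·P(i+1) + q·P(i−1) with P(0)=0, P(11)=1 gives P(i) = (1 − r^i)/(1 − r^11).
P(3) = (1 − (2/3)^3) / (1 − (2/3)^11) = 124659/175099 ≈ 0.712.

0.712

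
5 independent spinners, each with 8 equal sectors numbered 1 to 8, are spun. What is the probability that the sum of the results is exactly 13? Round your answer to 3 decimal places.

There are 8^5 = 32768 equally likely outcomes.
The number of ordered 5-tuples from {1,…,8} summing to 13 is 490.
P(sum = 13) = 490/32768 = 245/16384 ≈ 0.015.

0.015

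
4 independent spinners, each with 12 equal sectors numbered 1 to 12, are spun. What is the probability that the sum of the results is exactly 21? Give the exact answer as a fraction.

There are 12^4 = 20736 equally likely outcomes.
The number of ordered 4-tuples from {1,…,12} summing to 21 is 916.
P(sum = 21) = 916/20736 = 229/5184.

229/5184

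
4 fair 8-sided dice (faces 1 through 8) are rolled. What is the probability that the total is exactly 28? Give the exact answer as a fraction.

There are 8^4 = 4096 equally likely outcomes.
The number of ordered 4-tuples from {1,…,8} summing to 28 is 35.
P(sum = 28) = 35/4096.

35/4096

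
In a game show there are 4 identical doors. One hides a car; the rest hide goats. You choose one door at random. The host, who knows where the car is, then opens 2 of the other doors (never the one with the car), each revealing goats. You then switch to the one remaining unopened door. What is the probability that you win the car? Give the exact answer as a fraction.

3/4

Your original door holds the car with probability 1/4, so the other 3 collectively hold it with probability 3/4.
The host can always find 2 empty doors to open, so the reveals don't change that 3/4; it is now spread over the 1 remaining unopened door.
P(win by switching) = (3/4) · (1/1) = 3/4.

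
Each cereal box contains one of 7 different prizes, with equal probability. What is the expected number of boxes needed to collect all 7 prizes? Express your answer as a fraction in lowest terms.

363/20

After i distinct types are collected, each trial gives a new one with probability (7−i)/7, so the expected wait for the next new type is 7/(7−i).
E = 7/7 + 7/6 + 7/5 + 7/4 + 7/3 + 7/2 + 7/1 = 363/20.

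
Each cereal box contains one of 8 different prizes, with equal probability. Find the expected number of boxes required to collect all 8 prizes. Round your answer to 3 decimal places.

21.743

After i distinct types are collected, each trial gives a new one with probability (8−i)/8, so the expected wait for the next new type is 8/(8−i).
E = 8/8 + 8/7 + 8/6 + 8/5 + 8/4 + 8/3 + 8/2 + 8/1 = 761/35 ≈ 21.743.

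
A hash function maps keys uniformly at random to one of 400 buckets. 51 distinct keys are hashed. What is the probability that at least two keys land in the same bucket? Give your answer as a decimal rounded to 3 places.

0.964

It's easier to compute the probability that all 51 are distinct.
P(all distinct) = 400/400 · 399/400 · ··· · 350/400 ≈ 0.036.
So the probability of at least one match is 1 − 0.036 = 0.964.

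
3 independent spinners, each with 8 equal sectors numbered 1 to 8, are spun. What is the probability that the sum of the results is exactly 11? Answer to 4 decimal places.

0.0820

There are 8^3 = 512 equally likely outcomes.
The number of ordered 3-tuples from {1,…,8} summing to 11 is 42.
P(sum = 11) = 42/512 = 21/256 ≈ 0.0820.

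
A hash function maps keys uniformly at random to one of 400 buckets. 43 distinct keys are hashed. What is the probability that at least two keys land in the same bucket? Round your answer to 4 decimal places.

It's easier to compute the probability that all 43 are distinct.
P(all distinct) = 400/400 · 399/400 · ··· · 358/400 ≈ 0.0961.
So the probability of at least one match is 1 − 0.0961 = 0.9039.

0.9039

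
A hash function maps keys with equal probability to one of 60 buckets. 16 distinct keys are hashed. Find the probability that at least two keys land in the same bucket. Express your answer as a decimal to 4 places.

It's easier to compute the probability that all 16 are distinct.
P(all distinct) = 60/60 · 59/60 · ··· · 45/60 ≈ 0.1110.
So the probability of at least one match is 1 − 0.1110 = 0.8890.

0.8890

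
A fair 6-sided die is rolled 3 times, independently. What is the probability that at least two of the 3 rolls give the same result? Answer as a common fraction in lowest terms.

4/9

P(all 3 different) = 6/6 · 5/6 · ··· · 4/6 = 5/9.
P(at least two equal) = 1 − 5/9 = 4/9.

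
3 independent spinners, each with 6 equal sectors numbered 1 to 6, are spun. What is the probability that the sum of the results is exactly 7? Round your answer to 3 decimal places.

There are 6^3 = 216 equally likely outcomes.
The number of ordered 3-tuples from {1,…,6} summing to 7 is 15.
P(sum = 7) = 15/216 = 5/72 ≈ 0.069.

0.069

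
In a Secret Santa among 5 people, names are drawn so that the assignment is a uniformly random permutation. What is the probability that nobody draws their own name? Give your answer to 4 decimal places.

This is the derangement probability: permutations of 5 with no fixed point.
D(5) = 5! · (1 − 1/1! + 1/2! − ··· + (−1)^5/5!) = 44.
P = 44/120 = 11/30 ≈ 0.3667.

0.3667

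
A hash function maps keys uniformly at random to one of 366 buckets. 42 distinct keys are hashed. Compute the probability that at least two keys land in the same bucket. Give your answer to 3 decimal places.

It's easier to compute the probability that all 42 are distinct.
P(all distinct) = 366/366 · 365/366 · ··· · 325/366 ≈ 0.087.
So the probability of at least one match is 1 − 0.087 = 0.913.

0.913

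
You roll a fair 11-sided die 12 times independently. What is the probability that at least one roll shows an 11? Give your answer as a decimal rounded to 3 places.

P(no roll shows an 11) = (10/11)^12 ≈ 0.319.
P(at least one) = 1 − 0.319 = 0.681.

0.681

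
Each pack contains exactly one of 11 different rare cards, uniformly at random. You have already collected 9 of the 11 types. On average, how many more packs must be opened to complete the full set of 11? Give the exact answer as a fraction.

Starting from 9 distinct types, each trial gives a new one with probability (11−i)/11 when i types are held, so the wait for the next new type is 11/(11−i).
E = 11/2 + 11/1 = 33/2.

33/2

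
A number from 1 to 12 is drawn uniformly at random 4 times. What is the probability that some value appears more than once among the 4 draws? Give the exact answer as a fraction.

P(all 4 different) = 12/12 · 11/12 · ··· · 9/12 = 55/96.
P(at least two equal) = 1 − 55/96 = 41/96.

41/96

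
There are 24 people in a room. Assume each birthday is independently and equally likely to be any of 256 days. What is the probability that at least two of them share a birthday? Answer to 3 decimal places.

It's easier to compute the probability that all 24 are distinct.
P(all distinct) = 256/256 · 255/256 · ··· · 233/256 ≈ 0.329.
So the probability of at least one match is 1 − 0.329 = 0.671.

0.671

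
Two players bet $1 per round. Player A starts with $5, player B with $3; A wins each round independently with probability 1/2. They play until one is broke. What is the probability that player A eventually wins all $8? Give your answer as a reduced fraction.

With a fair step, P(i) = ½P(i−1) + ½P(i+1) with P(0)=0, P(8)=1 has the linear solution P(i) = i/8.
P(5) = 5/8.

5/8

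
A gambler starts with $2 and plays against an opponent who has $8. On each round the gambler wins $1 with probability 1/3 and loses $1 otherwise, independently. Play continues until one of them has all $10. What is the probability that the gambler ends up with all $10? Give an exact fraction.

Let r = q/p = (2/3)/(1/3) = 2. The recurrence P(i) = p·P(i+1) + q·P(i−1) with P(0)=0, P(10)=1 gives P(i) = (1 − r^i)/(1 − r^10).
P(2) = (1 − (2)^2) / (1 − (2)^10) = 1/341.

1/341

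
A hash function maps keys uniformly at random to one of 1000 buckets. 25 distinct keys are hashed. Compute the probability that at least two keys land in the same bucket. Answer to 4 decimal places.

0.2610

It's easier to compute the probability that all 25 are distinct.
P(all distinct) = 1000/1000 · 999/1000 · ··· · 976/1000 ≈ 0.7390.
So the probability of at least one match is 1 − 0.7390 = 0.2610.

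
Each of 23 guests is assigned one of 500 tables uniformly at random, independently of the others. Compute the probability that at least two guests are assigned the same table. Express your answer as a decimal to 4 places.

It's easier to compute the probability that all 23 are distinct.
P(all distinct) = 500/500 · 499/500 · ··· · 478/500 ≈ 0.5982.
So the probability of at least one match is 1 − 0.5982 = 0.4018.

0.4018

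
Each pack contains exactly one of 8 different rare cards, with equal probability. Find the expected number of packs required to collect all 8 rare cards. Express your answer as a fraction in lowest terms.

761/35

After i distinct types are collected, each trial gives a new one with probability (8−i)/8, so the expected wait for the next new type is 8/(8−i).
E = 8/8 + 8/7 + 8/6 + 8/5 + 8/4 + 8/3 + 8/2 + 8/1 = 761/35.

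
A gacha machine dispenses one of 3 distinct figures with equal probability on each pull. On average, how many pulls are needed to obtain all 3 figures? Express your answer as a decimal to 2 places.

After i distinct types are collected, each trial gives a new one with probability (3−i)/3, so the expected wait for the next new type is 3/(3−i).
E = 3/3 + 3/2 + 3/1 = 11/2 ≈ 5.50.

5.50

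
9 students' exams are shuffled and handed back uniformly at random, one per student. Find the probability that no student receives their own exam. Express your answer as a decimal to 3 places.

0.368

This is the derangement probability: permutations of 9 with no fixed point.
D(9) = 9! · (1 − 1/1! + 1/2! − ··· + (−1)^9/9!) = 133496.
P = 133496/362880 = 16687/45360 ≈ 0.368.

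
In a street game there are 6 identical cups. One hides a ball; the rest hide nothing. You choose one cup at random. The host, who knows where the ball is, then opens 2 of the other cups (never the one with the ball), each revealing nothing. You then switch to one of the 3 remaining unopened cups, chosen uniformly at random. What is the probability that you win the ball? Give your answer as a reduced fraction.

Your original cup holds the ball with probability 1/6, so the other 5 collectively hold it with probability 5/6.
The host can always find 2 empty cups to open, so the reveals don't change that 5/6; it is now spread over the 3 remaining unopened cups.
P(win by switching) = (5/6) · (1/3) = 5/18.

5/18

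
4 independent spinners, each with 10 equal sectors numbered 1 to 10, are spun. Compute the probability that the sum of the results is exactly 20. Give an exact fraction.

633/10000

There are 10^4 = 10000 equally likely outcomes.
The number of ordered 4-tuples from {1,…,10} summing to 20 is 633.
P(sum = 20) = 633/10000.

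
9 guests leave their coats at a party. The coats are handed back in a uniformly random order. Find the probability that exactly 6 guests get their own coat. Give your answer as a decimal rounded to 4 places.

Choose which 6 of the 9 are fixed: C(9,6) = 84 ways.
The remaining 3 must have no fixed point: D(3) = 2.
P = 84·2/362880 = 1/2160 ≈ 0.0005.

0.0005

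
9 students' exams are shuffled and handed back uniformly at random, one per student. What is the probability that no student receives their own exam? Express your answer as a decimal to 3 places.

0.368

This is the derangement probability: permutations of 9 with no fixed point.
D(9) = 9! · (1 − 1/1! + 1/2! − ··· + (−1)^9/9!) = 133496.
P = 133496/362880 = 16687/45360 ≈ 0.368.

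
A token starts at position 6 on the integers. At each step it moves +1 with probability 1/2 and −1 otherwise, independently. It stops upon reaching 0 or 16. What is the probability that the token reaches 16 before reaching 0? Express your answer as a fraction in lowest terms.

With a fair step, P(i) = ½P(i−1) + ½P(i+1) with P(0)=0, P(16)=1 has the linear solution P(i) = i/16.
P(6) = 6/16 = 3/8.

3/8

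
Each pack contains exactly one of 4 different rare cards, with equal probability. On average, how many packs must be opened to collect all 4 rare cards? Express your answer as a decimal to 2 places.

8.33

After i distinct types are collected, each trial gives a new one with probability (4−i)/4, so the expected wait for the next new type is 4/(4−i).
E = 4/4 + 4/3 + 4/2 + 4/1 = 25/3 ≈ 8.33.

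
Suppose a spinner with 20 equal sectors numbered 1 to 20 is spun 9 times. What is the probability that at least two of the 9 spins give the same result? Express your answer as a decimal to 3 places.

0.881

P(all 9 different) = 20/20 · 19/20 · ··· · 12/20 ≈ 0.119.
P(at least two equal) = 1 − 0.119 = 0.881.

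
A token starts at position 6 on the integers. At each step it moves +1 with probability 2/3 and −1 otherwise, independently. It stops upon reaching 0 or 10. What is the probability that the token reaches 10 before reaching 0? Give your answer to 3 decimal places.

0.985

Let r = q/p = (1/3)/(2/3) = 1/2. The recurrence P(i) = p·P(i+1) + q·P(i−1) with P(0)=0, P(10)=1 gives P(i) = (1 − r^i)/(1 − r^10).
P(6) = (1 − (1/2)^6) / (1 − (1/2)^10) = 336/341 ≈ 0.985.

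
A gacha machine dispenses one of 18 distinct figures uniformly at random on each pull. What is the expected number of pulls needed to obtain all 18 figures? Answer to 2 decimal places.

62.91

After i distinct types are collected, each trial gives a new one with probability (18−i)/18, so the expected wait for the next new type is 18/(18−i).
E = 18/18 + 18/17 + 18/16 + 18/15 + 18/14 + 18/13 + 18/12 + 18/11 + 18/10 + 18/9 + 18/8 + 18/7 + 18/6 + 18/5 + 18/4 + 18/3 + 18/2 + 18/1 = 42822903/680680 ≈ 62.91.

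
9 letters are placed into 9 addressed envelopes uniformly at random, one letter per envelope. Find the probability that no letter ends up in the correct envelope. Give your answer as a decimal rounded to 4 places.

This is the derangement probability: permutations of 9 with no fixed point.
D(9) = 9! · (1 − 1/1! + 1/2! − ··· + (−1)^9/9!) = 133496.
P = 133496/362880 = 16687/45360 ≈ 0.3679.

0.3679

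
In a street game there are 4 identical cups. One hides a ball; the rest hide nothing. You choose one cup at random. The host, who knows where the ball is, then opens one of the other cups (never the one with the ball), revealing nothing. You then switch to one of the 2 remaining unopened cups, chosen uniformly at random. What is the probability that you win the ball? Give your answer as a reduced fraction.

Your original cup holds the ball with probability 1/4, so the other 3 collectively hold it with probability 3/4.
The host can always find an empty cup to open, so this doesn't change that 3/4; it is now spread over the 2 remaining unopened cups.
P(win by switching) = (3/4) · (1/2) = 3/8.

3/8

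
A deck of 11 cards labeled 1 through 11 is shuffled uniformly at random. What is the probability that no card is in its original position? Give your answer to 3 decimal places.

0.368

This is the derangement probability: permutations of 11 with no fixed point.
D(11) = 11! · (1 − 1/1! + 1/2! − ··· + (−1)^11/11!) = 14684570.
P = 14684570/39916800 = 1468457/3991680 ≈ 0.368.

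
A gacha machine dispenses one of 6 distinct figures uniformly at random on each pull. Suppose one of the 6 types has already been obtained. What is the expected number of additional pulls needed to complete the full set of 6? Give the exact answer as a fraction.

137/10

Starting from 1 distinct type, each trial gives a new one with probability (6−i)/6 when i types are held, so the wait for the next new type is 6/(6−i).
E = 6/5 + 6/4 + 6/3 + 6/2 + 6/1 = 137/10.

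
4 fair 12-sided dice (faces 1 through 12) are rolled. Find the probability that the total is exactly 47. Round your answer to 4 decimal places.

0.0002

There are 12^4 = 20736 equally likely outcomes.
The number of ordered 4-tuples from {1,…,12} summing to 47 is 4.
P(sum = 47) = 4/20736 = 1/5184 ≈ 0.0002.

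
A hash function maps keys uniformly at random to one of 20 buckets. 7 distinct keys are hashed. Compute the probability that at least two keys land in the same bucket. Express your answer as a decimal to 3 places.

0.695

It's easier to compute the probability that all 7 are distinct.
P(all distinct) = 20/20 · 19/20 · ··· · 14/20 ≈ 0.305.
So the probability of at least one match is 1 − 0.305 = 0.695.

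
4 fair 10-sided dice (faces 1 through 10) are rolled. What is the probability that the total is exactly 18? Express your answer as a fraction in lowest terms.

27/500

There are 10^4 = 10000 equally likely outcomes.
The number of ordered 4-tuples from {1,…,10} summing to 18 is 540.
P(sum = 18) = 540/10000 = 27/500.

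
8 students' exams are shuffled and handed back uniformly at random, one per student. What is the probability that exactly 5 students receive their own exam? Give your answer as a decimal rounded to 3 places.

0.003

Choose which 5 of the 8 are fixed: C(8,5) = 56 ways.
The remaining 3 must have no fixed point: D(3) = 2.
P = 56·2/40320 = 1/360 ≈ 0.003.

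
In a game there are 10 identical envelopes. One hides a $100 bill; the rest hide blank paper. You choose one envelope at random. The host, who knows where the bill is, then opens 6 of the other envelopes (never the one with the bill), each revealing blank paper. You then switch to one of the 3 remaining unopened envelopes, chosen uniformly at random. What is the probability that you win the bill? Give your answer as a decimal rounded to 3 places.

0.300

Your original envelope holds the bill with probability 1/10, so the other 9 collectively hold it with probability 9/10.
The host can always find 6 empty envelopes to open, so the reveals don't change that 9/10; it is now spread over the 3 remaining unopened envelopes.
P(win by switching) = (9/10) · (1/3) = 3/10 ≈ 0.300.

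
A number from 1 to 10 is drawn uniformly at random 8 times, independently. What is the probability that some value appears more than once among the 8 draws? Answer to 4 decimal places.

0.9819

P(all 8 different) = 10/10 · 9/10 · ··· · 3/10 ≈ 0.0181.
P(at least two equal) = 1 − 0.0181 = 0.9819.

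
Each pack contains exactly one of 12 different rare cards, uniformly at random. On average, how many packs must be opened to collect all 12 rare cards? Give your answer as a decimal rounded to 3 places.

37.239

After i distinct types are collected, each trial gives a new one with probability (12−i)/12, so the expected wait for the next new type is 12/(12−i).
E = 12/12 + 12/11 + 12/10 + 12/9 + 12/8 + 12/7 + 12/6 + 12/5 + 12/4 + 12/3 + 12/2 + 12/1 = 86021/2310 ≈ 37.239.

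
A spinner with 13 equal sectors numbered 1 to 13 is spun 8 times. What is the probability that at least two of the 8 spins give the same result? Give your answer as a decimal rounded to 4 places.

0.9364

P(all 8 different) = 13/13 · 12/13 · ··· · 6/13 ≈ 0.0636.
P(at least two equal) = 1 − 0.0636 = 0.9364.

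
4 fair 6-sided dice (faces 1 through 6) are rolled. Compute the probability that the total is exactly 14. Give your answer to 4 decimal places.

0.1127

There are 6^4 = 1296 equally likely outcomes.
The number of ordered 4-tuples from {1,…,6} summing to 14 is 146.
P(sum = 14) = 146/1296 = 73/648 ≈ 0.1127.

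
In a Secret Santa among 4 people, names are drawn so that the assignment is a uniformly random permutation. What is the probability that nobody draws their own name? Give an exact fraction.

3/8

This is the derangement probability: permutations of 4 with no fixed point.
D(4) = 4! · (1 − 1/1! + 1/2! − ··· + (−1)^4/4!) = 9.
P = 9/24 = 3/8.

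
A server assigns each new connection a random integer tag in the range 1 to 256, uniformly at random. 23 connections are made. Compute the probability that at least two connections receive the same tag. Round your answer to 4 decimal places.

0.6389

It's easier to compute the probability that all 23 are distinct.
P(all distinct) = 256/256 · 255/256 · ··· · 234/256 ≈ 0.3611.
So the probability of at least one match is 1 − 0.3611 = 0.6389.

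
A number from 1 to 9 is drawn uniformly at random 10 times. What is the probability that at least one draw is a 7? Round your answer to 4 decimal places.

P(no draw is a 7) = (8/9)^10 ≈ 0.3079.
P(at least one) = 1 − 0.3079 = 0.6921.

0.6921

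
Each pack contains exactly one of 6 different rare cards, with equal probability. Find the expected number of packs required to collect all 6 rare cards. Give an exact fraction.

After i distinct types are collected, each trial gives a new one with probability (6−i)/6, so the expected wait for the next new type is 6/(6−i).
E = 6/6 + 6/5 + 6/4 + 6/3 + 6/2 + 6/1 = 147/10.

147/10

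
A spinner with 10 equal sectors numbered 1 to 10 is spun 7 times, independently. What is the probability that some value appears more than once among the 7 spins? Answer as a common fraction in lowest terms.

2936/3125

P(all 7 different) = 10/10 · 9/10 · ··· · 4/10 = 189/3125.
P(at least two equal) = 1 − 189/3125 = 2936/3125.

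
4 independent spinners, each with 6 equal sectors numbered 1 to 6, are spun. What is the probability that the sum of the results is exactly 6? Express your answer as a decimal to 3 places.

0.008

There are 6^4 = 1296 equally likely outcomes.
The number of ordered 4-tuples from {1,…,6} summing to 6 is 10.
P(sum = 6) = 10/1296 = 5/648 ≈ 0.008.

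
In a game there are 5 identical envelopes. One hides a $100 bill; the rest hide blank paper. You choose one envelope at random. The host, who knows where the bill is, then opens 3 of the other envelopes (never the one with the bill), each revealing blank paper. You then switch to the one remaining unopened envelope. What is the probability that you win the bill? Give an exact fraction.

Your original envelope holds the bill with probability 1/5, so the other 4 collectively hold it with probability 4/5.
The host can always find 3 empty envelopes to open, so the reveals don't change that 4/5; it is now spread over the 1 remaining unopened envelope.
P(win by switching) = (4/5) · (1/1) = 4/5.

4/5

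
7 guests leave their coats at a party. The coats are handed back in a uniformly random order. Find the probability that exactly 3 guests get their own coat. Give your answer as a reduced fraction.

1/16

Choose which 3 of the 7 are fixed: C(7,3) = 35 ways.
The remaining 4 must have no fixed point: D(4) = 9.
P = 35·9/5040 = 1/16.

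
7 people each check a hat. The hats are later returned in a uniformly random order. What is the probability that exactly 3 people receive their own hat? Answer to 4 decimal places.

0.0625

Choose which 3 of the 7 are fixed: C(7,3) = 35 ways.
The remaining 4 must have no fixed point: D(4) = 9.
P = 35·9/5040 = 1/16 ≈ 0.0625.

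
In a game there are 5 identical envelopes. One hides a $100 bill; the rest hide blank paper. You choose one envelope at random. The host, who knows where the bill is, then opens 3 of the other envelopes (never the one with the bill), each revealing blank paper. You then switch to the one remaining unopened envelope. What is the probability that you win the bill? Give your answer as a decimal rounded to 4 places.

Your original envelope holds the bill with probability 1/5, so the other 4 collectively hold it with probability 4/5.
The host can always find 3 empty envelopes to open, so the reveals don't change that 4/5; it is now spread over the 1 remaining unopened envelope.
P(win by switching) = (4/5) · (1/1) = 4/5 ≈ 0.8000.

0.8000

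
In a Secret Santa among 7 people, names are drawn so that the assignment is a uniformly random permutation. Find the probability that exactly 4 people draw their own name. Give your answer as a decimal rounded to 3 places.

0.014

Choose which 4 of the 7 are fixed: C(7,4) = 35 ways.
The remaining 3 must have no fixed point: D(3) = 2.
P = 35·2/5040 = 1/72 ≈ 0.014.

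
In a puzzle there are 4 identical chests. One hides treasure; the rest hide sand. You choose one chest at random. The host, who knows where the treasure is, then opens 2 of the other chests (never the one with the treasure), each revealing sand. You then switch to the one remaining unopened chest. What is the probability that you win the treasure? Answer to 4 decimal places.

Your original chest holds the treasure with probability 1/4, so the other 3 collectively hold it with probability 3/4.
The host can always find 2 empty chests to open, so the reveals don't change that 3/4; it is now spread over the 1 remaining unopened chest.
P(win by switching) = (3/4) · (1/1) = 3/4 ≈ 0.7500.

0.7500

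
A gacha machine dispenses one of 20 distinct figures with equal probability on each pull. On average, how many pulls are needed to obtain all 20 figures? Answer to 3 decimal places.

After i distinct types are collected, each trial gives a new one with probability (20−i)/20, so the expected wait for the next new type is 20/(20−i).
E = 20/20 + 20/19 + 20/18 + 20/17 + 20/16 + 20/15 + 20/14 + 20/13 + 20/12 + 20/11 + 20/10 + 20/9 + 20/8 + 20/7 + 20/6 + 20/5 + 20/4 + 20/3 + 20/2 + 20/1 = 279175675/3879876 ≈ 71.955.

71.955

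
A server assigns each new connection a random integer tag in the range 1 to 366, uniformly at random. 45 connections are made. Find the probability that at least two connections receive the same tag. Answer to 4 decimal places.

It's easier to compute the probability that all 45 are distinct.
P(all distinct) = 366/366 · 365/366 · ··· · 322/366 ≈ 0.0595.
So the probability of at least one match is 1 − 0.0595 = 0.9405.

0.9405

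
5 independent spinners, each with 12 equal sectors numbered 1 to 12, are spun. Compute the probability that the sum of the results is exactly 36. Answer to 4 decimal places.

There are 12^5 = 248832 equally likely outcomes.
The number of ordered 5-tuples from {1,…,12} summing to 36 is 11385.
P(sum = 36) = 11385/248832 = 1265/27648 ≈ 0.0458.

0.0458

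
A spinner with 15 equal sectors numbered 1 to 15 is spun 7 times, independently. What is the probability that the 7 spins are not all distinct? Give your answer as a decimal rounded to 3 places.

P(all 7 different) = 15/15 · 14/15 · ··· · 9/15 ≈ 0.190.
P(at least two equal) = 1 − 0.190 = 0.810.

0.810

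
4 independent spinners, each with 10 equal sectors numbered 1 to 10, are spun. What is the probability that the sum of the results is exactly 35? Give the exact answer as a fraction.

There are 10^4 = 10000 equally likely outcomes.
The number of ordered 4-tuples from {1,…,10} summing to 35 is 56.
P(sum = 35) = 56/10000 = 7/1250.

7/1250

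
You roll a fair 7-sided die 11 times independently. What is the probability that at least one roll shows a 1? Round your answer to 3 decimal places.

P(no roll shows a 1) = (6/7)^11 ≈ 0.183.
P(at least one) = 1 − 0.183 = 0.817.

0.817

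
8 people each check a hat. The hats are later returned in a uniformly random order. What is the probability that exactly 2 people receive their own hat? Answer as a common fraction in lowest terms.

Choose which 2 of the 8 are fixed: C(8,2) = 28 ways.
The remaining 6 must have no fixed point: D(6) = 265.
P = 28·265/40320 = 53/288.

53/288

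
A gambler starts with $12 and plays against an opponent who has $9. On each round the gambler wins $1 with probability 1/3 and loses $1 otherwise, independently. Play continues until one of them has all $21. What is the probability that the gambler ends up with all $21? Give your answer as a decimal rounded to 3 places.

0.002

Let r = q/p = (2/3)/(1/3) = 2. The recurrence P(i) = p·P(i+1) + q·P(i−1) with P(0)=0, P(21)=1 gives P(i) = (1 − r^i)/(1 − r^21).
P(12) = (1 − (2)^12) / (1 − (2)^21) = 585/299593 ≈ 0.002.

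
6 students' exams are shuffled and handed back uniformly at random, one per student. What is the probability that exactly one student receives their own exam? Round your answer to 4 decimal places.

0.3667

Choose which one is fixed: C(6,1) = 6 ways.
The remaining 5 must have no fixed point: D(5) = 44.
P = 6·44/720 = 11/30 ≈ 0.3667.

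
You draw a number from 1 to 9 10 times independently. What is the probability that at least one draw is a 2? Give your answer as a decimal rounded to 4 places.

P(no draw is a 2) = (8/9)^10 ≈ 0.3079.
P(at least one) = 1 − 0.3079 = 0.6921.

0.6921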